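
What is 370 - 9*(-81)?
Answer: 1099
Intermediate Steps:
370 - 9*(-81) = 370 + 729 = 1099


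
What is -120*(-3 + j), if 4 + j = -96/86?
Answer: 41880/43 ≈ 973.95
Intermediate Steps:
j = -220/43 (j = -4 - 96/86 = -4 - 96*1/86 = -4 - 48/43 = -220/43 ≈ -5.1163)
-120*(-3 + j) = -120*(-3 - 220/43) = -120*(-349/43) = 41880/43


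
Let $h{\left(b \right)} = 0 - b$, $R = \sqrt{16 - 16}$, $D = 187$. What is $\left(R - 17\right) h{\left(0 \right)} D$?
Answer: $0$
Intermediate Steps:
$R = 0$ ($R = \sqrt{0} = 0$)
$h{\left(b \right)} = - b$
$\left(R - 17\right) h{\left(0 \right)} D = \left(0 - 17\right) \left(\left(-1\right) 0\right) 187 = \left(-17\right) 0 \cdot 187 = 0 \cdot 187 = 0$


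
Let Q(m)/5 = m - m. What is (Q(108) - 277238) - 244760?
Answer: -521998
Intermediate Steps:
Q(m) = 0 (Q(m) = 5*(m - m) = 5*0 = 0)
(Q(108) - 277238) - 244760 = (0 - 277238) - 244760 = -277238 - 244760 = -521998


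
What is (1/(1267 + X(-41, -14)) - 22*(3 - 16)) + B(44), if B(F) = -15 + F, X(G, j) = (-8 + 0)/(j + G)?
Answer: 21953350/69693 ≈ 315.00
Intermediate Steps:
X(G, j) = -8/(G + j)
(1/(1267 + X(-41, -14)) - 22*(3 - 16)) + B(44) = (1/(1267 - 8/(-41 - 14)) - 22*(3 - 16)) + (-15 + 44) = (1/(1267 - 8/(-55)) - 22*(-13)) + 29 = (1/(1267 - 8*(-1/55)) + 286) + 29 = (1/(1267 + 8/55) + 286) + 29 = (1/(69693/55) + 286) + 29 = (55/69693 + 286) + 29 = 19932253/69693 + 29 = 21953350/69693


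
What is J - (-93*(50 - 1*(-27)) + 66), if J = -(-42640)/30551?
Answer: 216801985/30551 ≈ 7096.4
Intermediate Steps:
J = 42640/30551 (J = -(-42640)/30551 = -1*(-42640/30551) = 42640/30551 ≈ 1.3957)
J - (-93*(50 - 1*(-27)) + 66) = 42640/30551 - (-93*(50 - 1*(-27)) + 66) = 42640/30551 - (-93*(50 + 27) + 66) = 42640/30551 - (-93*77 + 66) = 42640/30551 - (-7161 + 66) = 42640/30551 - 1*(-7095) = 42640/30551 + 7095 = 216801985/30551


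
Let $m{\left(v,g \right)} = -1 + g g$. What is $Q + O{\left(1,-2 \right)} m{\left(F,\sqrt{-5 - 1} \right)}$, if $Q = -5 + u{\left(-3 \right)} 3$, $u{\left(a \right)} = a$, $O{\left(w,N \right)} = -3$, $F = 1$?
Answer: $7$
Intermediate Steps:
$m{\left(v,g \right)} = -1 + g^{2}$
$Q = -14$ ($Q = -5 - 9 = -14$)
$Q + O{\left(1,-2 \right)} m{\left(F,\sqrt{-5 - 1} \right)} = -14 - 3 \left(-1 + \left(\sqrt{-5 - 1}\right)^{2}\right) = -14 - 3 \left(-1 + \left(\sqrt{-6}\right)^{2}\right) = -14 - 3 \left(-1 + \left(i \sqrt{6}\right)^{2}\right) = -14 - 3 \left(-1 - 6\right) = -14 - -21 = -14 + 21 = 7$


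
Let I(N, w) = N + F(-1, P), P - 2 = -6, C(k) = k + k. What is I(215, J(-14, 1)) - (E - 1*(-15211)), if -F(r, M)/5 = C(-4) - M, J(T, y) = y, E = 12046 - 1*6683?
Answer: -20339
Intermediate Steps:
C(k) = 2*k
E = 5363 (E = 12046 - 6683 = 5363)
P = -4 (P = 2 - 6 = -4)
F(r, M) = 40 + 5*M (F(r, M) = -5*(2*(-4) - M) = -5*(-8 - M) = 40 + 5*M)
I(N, w) = 20 + N (I(N, w) = N + (40 + 5*(-4)) = N + (40 - 20) = N + 20 = 20 + N)
I(215, J(-14, 1)) - (E - 1*(-15211)) = (20 + 215) - (5363 - 1*(-15211)) = 235 - (5363 + 15211) = 235 - 1*20574 = 235 - 20574 = -20339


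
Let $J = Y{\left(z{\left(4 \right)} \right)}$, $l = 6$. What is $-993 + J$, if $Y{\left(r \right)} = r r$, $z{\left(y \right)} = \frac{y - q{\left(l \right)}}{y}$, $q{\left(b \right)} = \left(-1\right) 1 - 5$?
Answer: $- \frac{3947}{4} \approx -986.75$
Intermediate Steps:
$q{\left(b \right)} = -6$ ($q{\left(b \right)} = -1 - 5 = -6$)
$z{\left(y \right)} = \frac{6 + y}{y}$ ($z{\left(y \right)} = \frac{y - -6}{y} = \frac{y + 6}{y} = \frac{6 + y}{y}$)
$Y{\left(r \right)} = r^{2}$
$J = \frac{25}{4}$ ($J = \left(\frac{6 + 4}{4}\right)^{2} = \left(\frac{1}{4} \cdot 10\right)^{2} = \left(\frac{5}{2}\right)^{2} = \frac{25}{4} \approx 6.25$)
$-993 + J = -993 + \frac{25}{4} = - \frac{3947}{4}$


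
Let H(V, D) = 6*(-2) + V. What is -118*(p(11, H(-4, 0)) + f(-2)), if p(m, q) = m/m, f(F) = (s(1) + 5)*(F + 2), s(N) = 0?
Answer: -118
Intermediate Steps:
H(V, D) = -12 + V
f(F) = 10 + 5*F (f(F) = (0 + 5)*(F + 2) = 5*(2 + F) = 10 + 5*F)
p(m, q) = 1
-118*(p(11, H(-4, 0)) + f(-2)) = -118*(1 + (10 + 5*(-2))) = -118*(1 + (10 - 10)) = -118*(1 + 0) = -118*1 = -118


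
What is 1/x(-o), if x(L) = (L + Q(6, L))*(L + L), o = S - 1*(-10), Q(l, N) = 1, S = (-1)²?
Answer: 1/220 ≈ 0.0045455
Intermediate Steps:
S = 1
o = 11 (o = 1 - 1*(-10) = 1 + 10 = 11)
x(L) = 2*L*(1 + L) (x(L) = (L + 1)*(L + L) = (1 + L)*(2*L) = 2*L*(1 + L))
1/x(-o) = 1/(2*(-1*11)*(1 - 1*11)) = 1/(2*(-11)*(1 - 11)) = 1/(2*(-11)*(-10)) = 1/220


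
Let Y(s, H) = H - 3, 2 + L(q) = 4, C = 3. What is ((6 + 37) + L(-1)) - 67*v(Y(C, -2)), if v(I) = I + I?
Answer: 715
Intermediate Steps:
L(q) = 2 (L(q) = -2 + 4 = 2)
Y(s, H) = -3 + H
v(I) = 2*I
((6 + 37) + L(-1)) - 67*v(Y(C, -2)) = ((6 + 37) + 2) - 134*(-3 - 2) = (43 + 2) - 134*(-5) = 45 - 67*(-10) = 45 + 670 = 715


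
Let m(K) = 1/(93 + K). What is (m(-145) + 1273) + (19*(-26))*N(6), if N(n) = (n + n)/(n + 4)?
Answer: 176847/260 ≈ 680.18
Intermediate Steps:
N(n) = 2*n/(4 + n) (N(n) = (2*n)/(4 + n) = 2*n/(4 + n))
(m(-145) + 1273) + (19*(-26))*N(6) = (1/(93 - 145) + 1273) + (19*(-26))*(2*6/(4 + 6)) = (1/(-52) + 1273) - 988*6/10 = (-1/52 + 1273) - 988*6/10 = 66195/52 - 494*6/5 = 66195/52 - 2964/5 = 176847/260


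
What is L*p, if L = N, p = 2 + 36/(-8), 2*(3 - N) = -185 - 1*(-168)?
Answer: -115/4 ≈ -28.750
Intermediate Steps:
N = 23/2 (N = 3 - (-185 - 1*(-168))/2 = 3 - (-185 + 168)/2 = 3 - 1/2*(-17) = 3 + 17/2 = 23/2 ≈ 11.500)
p = -5/2 (p = 2 + 36*(-1/8) = 2 - 9/2 = -5/2 ≈ -2.5000)
L = 23/2 ≈ 11.500
L*p = (23/2)*(-5/2) = -115/4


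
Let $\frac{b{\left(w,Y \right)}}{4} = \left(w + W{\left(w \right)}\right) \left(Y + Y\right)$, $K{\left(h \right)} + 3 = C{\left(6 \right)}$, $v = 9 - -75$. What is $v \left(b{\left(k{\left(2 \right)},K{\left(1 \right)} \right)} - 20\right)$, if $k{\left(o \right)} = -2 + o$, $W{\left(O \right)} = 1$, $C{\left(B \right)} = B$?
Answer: $336$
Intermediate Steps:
$v = 84$ ($v = 9 + 75 = 84$)
$K{\left(h \right)} = 3$ ($K{\left(h \right)} = -3 + 6 = 3$)
$b{\left(w,Y \right)} = 8 Y \left(1 + w\right)$ ($b{\left(w,Y \right)} = 4 \left(w + 1\right) \left(Y + Y\right) = 4 \left(1 + w\right) 2 Y = 4 \cdot 2 Y \left(1 + w\right) = 8 Y \left(1 + w\right)$)
$v \left(b{\left(k{\left(2 \right)},K{\left(1 \right)} \right)} - 20\right) = 84 \left(8 \cdot 3 \left(1 + \left(-2 + 2\right)\right) - 20\right) = 84 \left(8 \cdot 3 \left(1 + 0\right) - 20\right) = 84 \left(8 \cdot 3 \cdot 1 - 20\right) = 84 \left(24 - 20\right) = 84 \cdot 4 = 336$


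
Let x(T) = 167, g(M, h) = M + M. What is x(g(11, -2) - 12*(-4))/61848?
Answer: 167/61848 ≈ 0.0027002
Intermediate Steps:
g(M, h) = 2*M
x(g(11, -2) - 12*(-4))/61848 = 167/61848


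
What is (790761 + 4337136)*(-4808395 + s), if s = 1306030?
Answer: -17959766976405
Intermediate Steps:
(790761 + 4337136)*(-4808395 + s) = (790761 + 4337136)*(-4808395 + 1306030) = 5127897*(-3502365) = -17959766976405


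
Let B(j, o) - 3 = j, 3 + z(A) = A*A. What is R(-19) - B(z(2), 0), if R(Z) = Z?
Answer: -23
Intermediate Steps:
z(A) = -3 + A² (z(A) = -3 + A*A = -3 + A²)
B(j, o) = 3 + j
R(-19) - B(z(2), 0) = -19 - (3 + (-3 + 2²)) = -19 - (3 + (-3 + 4)) = -19 - (3 + 1) = -19 - 1*4 = -19 - 4 = -23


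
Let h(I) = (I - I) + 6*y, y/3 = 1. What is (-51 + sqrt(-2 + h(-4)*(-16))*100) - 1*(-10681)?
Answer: 10630 + 100*I*sqrt(290) ≈ 10630.0 + 1702.9*I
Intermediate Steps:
y = 3 (y = 3*1 = 3)
h(I) = 18 (h(I) = (I - I) + 6*3 = 0 + 18 = 18)
(-51 + sqrt(-2 + h(-4)*(-16))*100) - 1*(-10681) = (-51 + sqrt(-2 + 18*(-16))*100) - 1*(-10681) = (-51 + sqrt(-2 - 288)*100) + 10681 = (-51 + sqrt(-290)*100) + 10681 = (-51 + (I*sqrt(290))*100) + 10681 = (-51 + 100*I*sqrt(290)) + 10681 = 10630 + 100*I*sqrt(290)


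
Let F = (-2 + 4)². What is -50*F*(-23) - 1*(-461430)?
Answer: 466030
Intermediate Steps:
F = 4 (F = 2² = 4)
-50*F*(-23) - 1*(-461430) = -50*4*(-23) - 1*(-461430) = -200*(-23) + 461430 = 4600 + 461430 = 466030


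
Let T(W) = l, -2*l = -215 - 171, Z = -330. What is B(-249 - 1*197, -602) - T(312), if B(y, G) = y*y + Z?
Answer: 198393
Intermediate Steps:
l = 193 (l = -(-215 - 171)/2 = -½*(-386) = 193)
B(y, G) = -330 + y² (B(y, G) = y*y - 330 = y² - 330 = -330 + y²)
T(W) = 193
B(-249 - 1*197, -602) - T(312) = (-330 + (-249 - 1*197)²) - 1*193 = (-330 + (-249 - 197)²) - 193 = (-330 + (-446)²) - 193 = (-330 + 198916) - 193 = 198586 - 193 = 198393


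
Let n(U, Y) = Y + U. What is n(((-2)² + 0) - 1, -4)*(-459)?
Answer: 459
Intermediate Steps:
n(U, Y) = U + Y
n(((-2)² + 0) - 1, -4)*(-459) = ((((-2)² + 0) - 1) - 4)*(-459) = (((4 + 0) - 1) - 4)*(-459) = ((4 - 1) - 4)*(-459) = (3 - 4)*(-459) = -1*(-459) = 459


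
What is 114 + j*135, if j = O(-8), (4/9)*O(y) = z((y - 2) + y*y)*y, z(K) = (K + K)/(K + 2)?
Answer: -32007/7 ≈ -4572.4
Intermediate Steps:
z(K) = 2*K/(2 + K) (z(K) = (2*K)/(2 + K) = 2*K/(2 + K))
O(y) = 9*y*(-2 + y + y²)/(2*(y + y²)) (O(y) = 9*((2*((y - 2) + y*y)/(2 + ((y - 2) + y*y)))*y)/4 = 9*((2*((-2 + y) + y²)/(2 + ((-2 + y) + y²)))*y)/4 = 9*((2*(-2 + y + y²)/(2 + (-2 + y + y²)))*y)/4 = 9*((2*(-2 + y + y²)/(y + y²))*y)/4 = 9*(2*y*(-2 + y + y²)/(y + y²))/4 = 9*y*(-2 + y + y²)/(2*(y + y²)))
j = -243/7 (j = 9*(-2 - 8 + (-8)²)/(2*(1 - 8)) = (9/2)*(-2 - 8 + 64)/(-7) = (9/2)*(-⅐)*54 = -243/7 ≈ -34.714)
114 + j*135 = 114 - 243/7*135 = 114 - 32805/7 = -32007/7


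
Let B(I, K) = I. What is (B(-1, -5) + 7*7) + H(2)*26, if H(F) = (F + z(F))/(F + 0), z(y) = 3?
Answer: 113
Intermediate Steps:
H(F) = (3 + F)/F (H(F) = (F + 3)/(F + 0) = (3 + F)/F)
(B(-1, -5) + 7*7) + H(2)*26 = (-1 + 7*7) + ((3 + 2)/2)*26 = (-1 + 49) + ((1/2)*5)*26 = 48 + (5/2)*26 = 48 + 65 = 113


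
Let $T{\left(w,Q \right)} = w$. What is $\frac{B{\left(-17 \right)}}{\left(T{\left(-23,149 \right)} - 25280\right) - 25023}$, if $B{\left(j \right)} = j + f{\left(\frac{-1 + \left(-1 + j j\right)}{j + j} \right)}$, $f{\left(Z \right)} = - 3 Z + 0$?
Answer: $- \frac{283}{1711084} \approx -0.00016539$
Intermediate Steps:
$f{\left(Z \right)} = - 3 Z$
$B{\left(j \right)} = j - \frac{3 \left(-2 + j^{2}\right)}{2 j}$ ($B{\left(j \right)} = j - 3 \frac{-1 + \left(-1 + j j\right)}{j + j} = j - 3 \frac{-1 + \left(-1 + j^{2}\right)}{2 j} = j - 3 \left(-2 + j^{2}\right) \frac{1}{2 j} = j - 3 \frac{-2 + j^{2}}{2 j} = j - \frac{3 \left(-2 + j^{2}\right)}{2 j}$)
$\frac{B{\left(-17 \right)}}{\left(T{\left(-23,149 \right)} - 25280\right) - 25023} = \frac{\frac{3}{-17} - - \frac{17}{2}}{\left(-23 - 25280\right) - 25023} = \frac{3 \left(- \frac{1}{17}\right) + \frac{17}{2}}{-25303 - 25023} = \frac{- \frac{3}{17} + \frac{17}{2}}{-50326} = \frac{283}{34} \left(- \frac{1}{50326}\right) = - \frac{283}{1711084}$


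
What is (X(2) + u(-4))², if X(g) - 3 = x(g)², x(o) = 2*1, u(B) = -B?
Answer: 121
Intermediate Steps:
x(o) = 2
X(g) = 7 (X(g) = 3 + 2² = 3 + 4 = 7)
(X(2) + u(-4))² = (7 - 1*(-4))² = (7 + 4)² = 11² = 121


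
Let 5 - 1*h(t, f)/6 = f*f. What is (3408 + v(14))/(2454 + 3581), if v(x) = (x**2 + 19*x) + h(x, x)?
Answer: 2724/6035 ≈ 0.45137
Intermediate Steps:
h(t, f) = 30 - 6*f**2 (h(t, f) = 30 - 6*f*f = 30 - 6*f**2)
v(x) = 30 - 5*x**2 + 19*x (v(x) = (x**2 + 19*x) + (30 - 6*x**2) = 30 - 5*x**2 + 19*x)
(3408 + v(14))/(2454 + 3581) = (3408 + (30 - 5*14**2 + 19*14))/(2454 + 3581) = (3408 + (30 - 5*196 + 266))/6035 = (3408 + (30 - 980 + 266))*(1/6035) = (3408 - 684)*(1/6035) = 2724*(1/6035) = 2724/6035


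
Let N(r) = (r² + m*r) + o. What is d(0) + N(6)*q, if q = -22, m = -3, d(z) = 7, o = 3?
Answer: -455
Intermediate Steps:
N(r) = 3 + r² - 3*r (N(r) = (r² - 3*r) + 3 = 3 + r² - 3*r)
d(0) + N(6)*q = 7 + (3 + 6² - 3*6)*(-22) = 7 + (3 + 36 - 18)*(-22) = 7 + 21*(-22) = 7 - 462 = -455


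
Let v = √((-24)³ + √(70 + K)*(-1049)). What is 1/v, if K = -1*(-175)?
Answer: -I/√(13824 + 7343*√5) ≈ -0.0057502*I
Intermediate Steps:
K = 175
v = √(-13824 - 7343*√5) (v = √((-24)³ + √(70 + 175)*(-1049)) = √(-13824 + √245*(-1049)) = √(-13824 + (7*√5)*(-1049)) = √(-13824 - 7343*√5) ≈ 173.91*I)
1/v = 1/(√(-13824 - 7343*√5)) = (-13824 - 7343*√5)^(-½)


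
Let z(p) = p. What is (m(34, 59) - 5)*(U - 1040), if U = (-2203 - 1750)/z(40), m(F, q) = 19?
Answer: -318871/20 ≈ -15944.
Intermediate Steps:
U = -3953/40 (U = (-2203 - 1750)/40 = -3953*1/40 = -3953/40 ≈ -98.825)
(m(34, 59) - 5)*(U - 1040) = (19 - 5)*(-3953/40 - 1040) = 14*(-45553/40) = -318871/20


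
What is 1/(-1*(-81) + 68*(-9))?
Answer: -1/531 ≈ -0.0018832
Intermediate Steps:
1/(-1*(-81) + 68*(-9)) = 1/(81 - 612) = 1/(-531) = -1/531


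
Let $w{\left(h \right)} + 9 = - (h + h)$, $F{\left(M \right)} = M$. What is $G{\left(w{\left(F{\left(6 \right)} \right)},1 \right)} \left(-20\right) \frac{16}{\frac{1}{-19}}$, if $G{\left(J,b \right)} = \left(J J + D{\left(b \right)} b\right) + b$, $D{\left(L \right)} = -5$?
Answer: $2656960$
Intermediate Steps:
$w{\left(h \right)} = -9 - 2 h$ ($w{\left(h \right)} = -9 - \left(h + h\right) = -9 - 2 h$)
$G{\left(J,b \right)} = J^{2} - 4 b$ ($G{\left(J,b \right)} = \left(J J - 5 b\right) + b = \left(J^{2} - 5 b\right) + b = J^{2} - 4 b$)
$G{\left(w{\left(F{\left(6 \right)} \right)},1 \right)} \left(-20\right) \frac{16}{\frac{1}{-19}} = \left(\left(-9 - 12\right)^{2} - 4\right) \left(-20\right) \frac{16}{\frac{1}{-19}} = \left(\left(-9 - 12\right)^{2} - 4\right) \left(-20\right) \frac{16}{- \frac{1}{19}} = \left(\left(-21\right)^{2} - 4\right) \left(-20\right) 16 \left(-19\right) = \left(441 - 4\right) \left(-20\right) \left(-304\right) = 437 \left(-20\right) \left(-304\right) = \left(-8740\right) \left(-304\right) = 2656960$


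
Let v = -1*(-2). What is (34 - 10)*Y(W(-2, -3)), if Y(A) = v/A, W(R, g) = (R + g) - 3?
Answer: -6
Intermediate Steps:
v = 2
W(R, g) = -3 + R + g
Y(A) = 2/A
(34 - 10)*Y(W(-2, -3)) = (34 - 10)*(2/(-3 - 2 - 3)) = 24*(2/(-8)) = 24*(2*(-⅛)) = 24*(-¼) = -6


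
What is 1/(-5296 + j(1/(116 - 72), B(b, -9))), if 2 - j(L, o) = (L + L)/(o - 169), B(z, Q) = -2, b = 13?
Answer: -3762/19916027 ≈ -0.00018889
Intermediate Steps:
j(L, o) = 2 - 2*L/(-169 + o) (j(L, o) = 2 - (L + L)/(o - 169) = 2 - 2*L/(-169 + o))
1/(-5296 + j(1/(116 - 72), B(b, -9))) = 1/(-5296 + 2*(-169 - 2 - 1/(116 - 72))/(-169 - 2)) = 1/(-5296 + 2*(-169 - 2 - 1/44)/(-171)) = 1/(-5296 + 2*(-1/171)*(-169 - 2 - 1*1/44)) = 1/(-5296 + 2*(-1/171)*(-169 - 2 - 1/44)) = 1/(-5296 + 2*(-1/171)*(-7525/44)) = 1/(-5296 + 7525/3762) = 1/(-19916027/3762) = -3762/19916027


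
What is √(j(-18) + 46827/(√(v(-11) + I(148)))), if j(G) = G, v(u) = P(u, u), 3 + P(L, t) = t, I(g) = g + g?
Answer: √(-159048 + 1467246*√282)/94 ≈ 52.636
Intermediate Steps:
I(g) = 2*g
P(L, t) = -3 + t
v(u) = -3 + u
√(j(-18) + 46827/(√(v(-11) + I(148)))) = √(-18 + 46827/(√((-3 - 11) + 2*148))) = √(-18 + 46827/(√(-14 + 296))) = √(-18 + 46827/(√282)) = √(-18 + 46827*(√282/282)) = √(-18 + 15609*√282/94)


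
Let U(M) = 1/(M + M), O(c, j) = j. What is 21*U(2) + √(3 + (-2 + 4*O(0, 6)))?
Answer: 41/4 ≈ 10.250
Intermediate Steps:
U(M) = 1/(2*M)
21*U(2) + √(3 + (-2 + 4*O(0, 6))) = 21*((½)/2) + √(3 + (-2 + 4*6)) = 21*((½)*(½)) + √(3 + (-2 + 24)) = 21*(¼) + √(3 + 22) = 21/4 + √25 = 21/4 + 5 = 41/4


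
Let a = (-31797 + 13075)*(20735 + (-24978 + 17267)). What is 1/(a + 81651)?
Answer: -1/243753677 ≈ -4.1025e-9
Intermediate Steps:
a = -243835328 (a = -18722*(20735 - 7711) = -18722*13024 = -243835328)
1/(a + 81651) = 1/(-243835328 + 81651) = 1/(-243753677) = -1/243753677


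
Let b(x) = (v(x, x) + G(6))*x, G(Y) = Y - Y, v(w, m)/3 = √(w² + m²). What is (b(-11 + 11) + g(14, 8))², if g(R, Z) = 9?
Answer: 81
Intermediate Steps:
v(w, m) = 3*√(m² + w²) (v(w, m) = 3*√(w² + m²) = 3*√(m² + w²))
G(Y) = 0
b(x) = 3*x*√2*√(x²) (b(x) = (3*√(x² + x²) + 0)*x = (3*√(2*x²) + 0)*x = (3*(√2*√(x²)) + 0)*x = (3*√2*√(x²) + 0)*x = (3*√2*√(x²))*x = 3*x*√2*√(x²))
(b(-11 + 11) + g(14, 8))² = (3*(-11 + 11)*√2*√((-11 + 11)²) + 9)² = (3*0*√2*√(0²) + 9)² = (3*0*√2*√0 + 9)² = (3*0*√2*0 + 9)² = (0 + 9)² = 9² = 81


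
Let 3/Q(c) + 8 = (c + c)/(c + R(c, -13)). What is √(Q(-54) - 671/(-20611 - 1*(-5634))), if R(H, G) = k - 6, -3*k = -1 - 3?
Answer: I*√7285985993341/4058767 ≈ 0.66504*I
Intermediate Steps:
k = 4/3 (k = -(-1 - 3)/3 = -⅓*(-4) = 4/3 ≈ 1.3333)
R(H, G) = -14/3 (R(H, G) = 4/3 - 6 = -14/3)
Q(c) = 3/(-8 + 2*c/(-14/3 + c)) (Q(c) = 3/(-8 + (c + c)/(c - 14/3)) = 3/(-8 + (2*c)/(-14/3 + c)) = 3/(-8 + 2*c/(-14/3 + c)))
√(Q(-54) - 671/(-20611 - 1*(-5634))) = √(3*(14 - 3*(-54))/(2*(-56 + 9*(-54))) - 671/(-20611 - 1*(-5634))) = √(3*(14 + 162)/(2*(-56 - 486)) - 671/(-20611 + 5634)) = √((3/2)*176/(-542) - 671/(-14977)) = √((3/2)*(-1/542)*176 - 671*(-1/14977)) = √(-132/271 + 671/14977) = √(-1795123/4058767) = I*√7285985993341/4058767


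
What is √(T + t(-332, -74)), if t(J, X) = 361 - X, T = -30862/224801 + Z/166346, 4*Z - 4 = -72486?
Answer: 5*√24317815634098552469847/37394747146 ≈ 20.851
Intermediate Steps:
Z = -36241/2 (Z = 1 + (¼)*(-72486) = 1 - 36243/2 = -36241/2 ≈ -18121.)
T = -18414553545/74789494292 (T = -30862/224801 - 36241/2/166346 = -30862*1/224801 - 36241/2*1/166346 = -30862/224801 - 36241/332692 = -18414553545/74789494292 ≈ -0.24622)
√(T + t(-332, -74)) = √(-18414553545/74789494292 + (361 - 1*(-74))) = √(-18414553545/74789494292 + (361 + 74)) = √(-18414553545/74789494292 + 435) = √(32515015463475/74789494292) = 5*√24317815634098552469847/37394747146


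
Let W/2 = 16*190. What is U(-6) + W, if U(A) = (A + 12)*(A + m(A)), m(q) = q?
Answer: 6008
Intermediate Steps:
W = 6080 (W = 2*(16*190) = 2*3040 = 6080)
U(A) = 2*A*(12 + A) (U(A) = (A + 12)*(A + A) = (12 + A)*(2*A) = 2*A*(12 + A))
U(-6) + W = 2*(-6)*(12 - 6) + 6080 = 2*(-6)*6 + 6080 = -72 + 6080 = 6008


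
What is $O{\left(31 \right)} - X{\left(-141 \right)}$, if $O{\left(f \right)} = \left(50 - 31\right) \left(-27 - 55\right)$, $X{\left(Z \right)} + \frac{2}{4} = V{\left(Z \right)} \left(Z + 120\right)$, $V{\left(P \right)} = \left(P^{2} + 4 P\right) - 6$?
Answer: $\frac{807947}{2} \approx 4.0397 \cdot 10^{5}$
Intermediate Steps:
$V{\left(P \right)} = -6 + P^{2} + 4 P$
$X{\left(Z \right)} = - \frac{1}{2} + \left(120 + Z\right) \left(-6 + Z^{2} + 4 Z\right)$ ($X{\left(Z \right)} = - \frac{1}{2} + \left(-6 + Z^{2} + 4 Z\right) \left(Z + 120\right) = - \frac{1}{2} + \left(-6 + Z^{2} + 4 Z\right) \left(120 + Z\right) = - \frac{1}{2} + \left(120 + Z\right) \left(-6 + Z^{2} + 4 Z\right)$)
$O{\left(f \right)} = -1558$ ($O{\left(f \right)} = 19 \left(-82\right) = -1558$)
$O{\left(31 \right)} - X{\left(-141 \right)} = -1558 - \left(- \frac{1441}{2} + \left(-141\right)^{3} + 124 \left(-141\right)^{2} + 474 \left(-141\right)\right) = -1558 - \left(- \frac{1441}{2} - 2803221 + 124 \cdot 19881 - 66834\right) = -1558 - \left(- \frac{1441}{2} - 2803221 + 2465244 - 66834\right) = -1558 - - \frac{811063}{2} = -1558 + \frac{811063}{2} = \frac{807947}{2}$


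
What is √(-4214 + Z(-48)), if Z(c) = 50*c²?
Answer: √110986 ≈ 333.15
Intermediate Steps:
√(-4214 + Z(-48)) = √(-4214 + 50*(-48)²) = √(-4214 + 50*2304) = √(-4214 + 115200) = √110986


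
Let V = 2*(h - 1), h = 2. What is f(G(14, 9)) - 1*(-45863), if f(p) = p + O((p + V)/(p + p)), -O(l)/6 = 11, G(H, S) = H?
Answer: 45811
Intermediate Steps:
V = 2 (V = 2*(2 - 1) = 2*1 = 2)
O(l) = -66 (O(l) = -6*11 = -66)
f(p) = -66 + p (f(p) = p - 66 = -66 + p)
f(G(14, 9)) - 1*(-45863) = (-66 + 14) - 1*(-45863) = -52 + 45863 = 45811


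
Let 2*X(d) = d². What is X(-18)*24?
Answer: 3888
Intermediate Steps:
X(d) = d²/2
X(-18)*24 = ((½)*(-18)²)*24 = ((½)*324)*24 = 162*24 = 3888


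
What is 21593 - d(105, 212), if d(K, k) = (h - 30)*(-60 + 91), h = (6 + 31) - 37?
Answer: 22523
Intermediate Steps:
h = 0 (h = 37 - 37 = 0)
d(K, k) = -930 (d(K, k) = (0 - 30)*(-60 + 91) = -30*31 = -930)
21593 - d(105, 212) = 21593 - 1*(-930) = 21593 + 930 = 22523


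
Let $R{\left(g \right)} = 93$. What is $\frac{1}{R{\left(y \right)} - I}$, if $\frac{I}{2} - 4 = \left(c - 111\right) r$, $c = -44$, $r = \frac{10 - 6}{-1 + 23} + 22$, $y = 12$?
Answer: $\frac{11}{76575} \approx 0.00014365$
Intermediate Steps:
$r = \frac{244}{11}$ ($r = \frac{4}{22} + 22 = 4 \cdot \frac{1}{22} + 22 = \frac{2}{11} + 22 = \frac{244}{11} \approx 22.182$)
$I = - \frac{75552}{11}$ ($I = 8 + 2 \left(-44 - 111\right) \frac{244}{11} = 8 + 2 \left(\left(-155\right) \frac{244}{11}\right) = 8 + 2 \left(- \frac{37820}{11}\right) = 8 - \frac{75640}{11} = - \frac{75552}{11} \approx -6868.4$)
$\frac{1}{R{\left(y \right)} - I} = \frac{1}{93 - - \frac{75552}{11}} = \frac{1}{93 + \frac{75552}{11}} = \frac{1}{\frac{76575}{11}} = \frac{11}{76575}$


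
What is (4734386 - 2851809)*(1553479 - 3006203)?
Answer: -2734864789748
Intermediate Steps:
(4734386 - 2851809)*(1553479 - 3006203) = 1882577*(-1452724) = -2734864789748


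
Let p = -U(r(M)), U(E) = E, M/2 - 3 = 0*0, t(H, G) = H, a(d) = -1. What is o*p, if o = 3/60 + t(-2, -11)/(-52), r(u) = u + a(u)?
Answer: -23/52 ≈ -0.44231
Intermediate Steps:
M = 6 (M = 6 + 2*(0*0) = 6 + 2*0 = 6 + 0 = 6)
r(u) = -1 + u (r(u) = u - 1 = -1 + u)
p = -5 (p = -(-1 + 6) = -1*5 = -5)
o = 23/260 (o = 3/60 - 2/(-52) = 3*(1/60) - 2*(-1/52) = 1/20 + 1/26 = 23/260 ≈ 0.088462)
o*p = (23/260)*(-5) = -23/52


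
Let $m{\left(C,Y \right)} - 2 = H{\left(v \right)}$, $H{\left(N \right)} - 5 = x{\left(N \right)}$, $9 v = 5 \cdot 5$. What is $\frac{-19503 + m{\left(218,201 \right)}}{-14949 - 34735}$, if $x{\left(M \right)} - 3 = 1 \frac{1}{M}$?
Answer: $\frac{121829}{310525} \approx 0.39233$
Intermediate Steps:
$v = \frac{25}{9}$ ($v = \frac{5 \cdot 5}{9} = \frac{1}{9} \cdot 25 = \frac{25}{9} \approx 2.7778$)
$x{\left(M \right)} = 3 + \frac{1}{M}$ ($x{\left(M \right)} = 3 + 1 \frac{1}{M} = 3 + \frac{1}{M}$)
$H{\left(N \right)} = 8 + \frac{1}{N}$ ($H{\left(N \right)} = 5 + \left(3 + \frac{1}{N}\right) = 8 + \frac{1}{N}$)
$m{\left(C,Y \right)} = \frac{259}{25}$ ($m{\left(C,Y \right)} = 2 + \left(8 + \frac{1}{\frac{25}{9}}\right) = 2 + \left(8 + \frac{9}{25}\right) = 2 + \frac{209}{25} = \frac{259}{25}$)
$\frac{-19503 + m{\left(218,201 \right)}}{-14949 - 34735} = \frac{-19503 + \frac{259}{25}}{-14949 - 34735} = - \frac{487316}{25 \left(-49684\right)} = \left(- \frac{487316}{25}\right) \left(- \frac{1}{49684}\right) = \frac{121829}{310525}$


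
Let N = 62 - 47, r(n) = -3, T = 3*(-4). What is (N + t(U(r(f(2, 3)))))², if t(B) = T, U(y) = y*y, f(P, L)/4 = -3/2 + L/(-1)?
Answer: 9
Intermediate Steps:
T = -12
f(P, L) = -6 - 4*L (f(P, L) = 4*(-3/2 + L/(-1)) = 4*(-3*½ + L*(-1)) = 4*(-3/2 - L) = -6 - 4*L)
U(y) = y²
t(B) = -12
N = 15
(N + t(U(r(f(2, 3)))))² = (15 - 12)² = 3² = 9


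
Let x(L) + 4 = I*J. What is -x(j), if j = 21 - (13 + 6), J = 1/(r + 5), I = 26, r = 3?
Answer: ¾ ≈ 0.75000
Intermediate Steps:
J = ⅛ (J = 1/(3 + 5) = 1/8 = ⅛ ≈ 0.12500)
j = 2 (j = 21 - 1*19 = 21 - 19 = 2)
x(L) = -¾ (x(L) = -4 + 26*(⅛) = -4 + 13/4 = -¾)
-x(j) = -1*(-¾) = ¾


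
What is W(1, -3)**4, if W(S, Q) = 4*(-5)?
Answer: 160000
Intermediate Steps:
W(S, Q) = -20
W(1, -3)**4 = (-20)**4 = 160000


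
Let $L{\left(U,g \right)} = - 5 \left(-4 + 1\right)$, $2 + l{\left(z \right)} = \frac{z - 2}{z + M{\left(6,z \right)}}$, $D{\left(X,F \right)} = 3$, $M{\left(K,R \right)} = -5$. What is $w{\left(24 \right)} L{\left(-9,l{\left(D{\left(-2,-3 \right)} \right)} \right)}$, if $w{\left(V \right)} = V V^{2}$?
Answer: $207360$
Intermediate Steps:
$w{\left(V \right)} = V^{3}$
$l{\left(z \right)} = -2 + \frac{-2 + z}{-5 + z}$ ($l{\left(z \right)} = -2 + \frac{z - 2}{z - 5} = -2 + \frac{-2 + z}{-5 + z}$)
$L{\left(U,g \right)} = 15$ ($L{\left(U,g \right)} = \left(-5\right) \left(-3\right) = 15$)
$w{\left(24 \right)} L{\left(-9,l{\left(D{\left(-2,-3 \right)} \right)} \right)} = 24^{3} \cdot 15 = 13824 \cdot 15 = 207360$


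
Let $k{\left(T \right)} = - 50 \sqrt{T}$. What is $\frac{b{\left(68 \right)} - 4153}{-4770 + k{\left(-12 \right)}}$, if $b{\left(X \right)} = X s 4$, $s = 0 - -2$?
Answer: $\frac{573831}{759430} - \frac{1203 i \sqrt{3}}{75943} \approx 0.75561 - 0.027437 i$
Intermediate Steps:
$s = 2$ ($s = 0 + 2 = 2$)
$b{\left(X \right)} = 8 X$ ($b{\left(X \right)} = X 2 \cdot 4 = 2 X 4 = 8 X$)
$\frac{b{\left(68 \right)} - 4153}{-4770 + k{\left(-12 \right)}} = \frac{8 \cdot 68 - 4153}{-4770 - 50 \sqrt{-12}} = \frac{544 - 4153}{-4770 - 50 \cdot 2 i \sqrt{3}} = - \frac{3609}{-4770 - 100 i \sqrt{3}}$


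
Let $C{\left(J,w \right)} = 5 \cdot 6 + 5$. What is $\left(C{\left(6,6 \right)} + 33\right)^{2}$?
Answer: $4624$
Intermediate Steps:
$C{\left(J,w \right)} = 35$ ($C{\left(J,w \right)} = 30 + 5 = 35$)
$\left(C{\left(6,6 \right)} + 33\right)^{2} = \left(35 + 33\right)^{2} = 68^{2} = 4624$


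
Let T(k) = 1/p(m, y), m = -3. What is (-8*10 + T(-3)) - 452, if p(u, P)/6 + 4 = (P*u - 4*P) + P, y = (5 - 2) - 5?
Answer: -25535/48 ≈ -531.98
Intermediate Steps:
y = -2 (y = 3 - 5 = -2)
p(u, P) = -24 - 18*P + 6*P*u (p(u, P) = -24 + 6*((P*u - 4*P) + P) = -24 + 6*((-4*P + P*u) + P) = -24 + 6*(-3*P + P*u) = -24 + (-18*P + 6*P*u) = -24 - 18*P + 6*P*u)
T(k) = 1/48 (T(k) = 1/(-24 - 18*(-2) + 6*(-2)*(-3)) = 1/(-24 + 36 + 36) = 1/48)
(-8*10 + T(-3)) - 452 = (-8*10 + 1/48) - 452 = (-80 + 1/48) - 452 = -3839/48 - 452 = -25535/48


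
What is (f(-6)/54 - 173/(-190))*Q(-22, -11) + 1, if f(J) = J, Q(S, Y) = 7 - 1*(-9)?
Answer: 11791/855 ≈ 13.791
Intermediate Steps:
Q(S, Y) = 16 (Q(S, Y) = 7 + 9 = 16)
(f(-6)/54 - 173/(-190))*Q(-22, -11) + 1 = (-6/54 - 173/(-190))*16 + 1 = (-6*1/54 - 173*(-1/190))*16 + 1 = (-⅑ + 173/190)*16 + 1 = (1367/1710)*16 + 1 = 10936/855 + 1 = 11791/855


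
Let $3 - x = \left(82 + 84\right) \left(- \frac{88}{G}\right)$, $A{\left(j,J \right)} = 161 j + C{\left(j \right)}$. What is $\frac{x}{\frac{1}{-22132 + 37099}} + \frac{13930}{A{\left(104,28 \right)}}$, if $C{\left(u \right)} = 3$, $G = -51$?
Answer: $- \frac{1207726331455}{284699} \approx -4.2421 \cdot 10^{6}$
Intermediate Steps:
$A{\left(j,J \right)} = 3 + 161 j$ ($A{\left(j,J \right)} = 161 j + 3 = 3 + 161 j$)
$x = - \frac{14455}{51}$ ($x = 3 - \left(82 + 84\right) \left(- \frac{88}{-51}\right) = 3 - 166 \left(\left(-88\right) \left(- \frac{1}{51}\right)\right) = 3 - 166 \cdot \frac{88}{51} = 3 - \frac{14608}{51} = - \frac{14455}{51} \approx -283.43$)
$\frac{x}{\frac{1}{-22132 + 37099}} + \frac{13930}{A{\left(104,28 \right)}} = - \frac{14455}{51 \frac{1}{-22132 + 37099}} + \frac{13930}{3 + 161 \cdot 104} = - \frac{14455}{51 \cdot \frac{1}{14967}} + \frac{13930}{3 + 16744} = - \frac{14455 \frac{1}{\frac{1}{14967}}}{51} + \frac{13930}{16747} = \left(- \frac{14455}{51}\right) 14967 + 13930 \cdot \frac{1}{16747} = - \frac{72115995}{17} + \frac{13930}{16747} = - \frac{1207726331455}{284699}$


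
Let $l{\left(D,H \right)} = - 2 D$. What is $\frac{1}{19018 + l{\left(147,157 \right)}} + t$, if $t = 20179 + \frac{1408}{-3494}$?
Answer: $\frac{660058618263}{32710828} \approx 20179.0$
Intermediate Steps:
$t = \frac{35252009}{1747}$ ($t = 20179 + 1408 \left(- \frac{1}{3494}\right) = 20179 - \frac{704}{1747} = \frac{35252009}{1747} \approx 20179.0$)
$\frac{1}{19018 + l{\left(147,157 \right)}} + t = \frac{1}{19018 - 294} + \frac{35252009}{1747} = \frac{1}{18724} + \frac{35252009}{1747} = \frac{660058618263}{32710828}$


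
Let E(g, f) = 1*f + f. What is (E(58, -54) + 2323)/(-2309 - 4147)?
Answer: -2215/6456 ≈ -0.34309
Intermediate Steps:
E(g, f) = 2*f (E(g, f) = f + f = 2*f)
(E(58, -54) + 2323)/(-2309 - 4147) = (2*(-54) + 2323)/(-2309 - 4147) = (-108 + 2323)/(-6456) = 2215*(-1/6456) = -2215/6456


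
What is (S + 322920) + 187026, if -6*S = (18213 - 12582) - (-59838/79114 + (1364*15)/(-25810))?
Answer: 51967917418534/102096617 ≈ 5.0901e+5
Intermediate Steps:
S = -95844034148/102096617 (S = -((18213 - 12582) - (-59838/79114 + (1364*15)/(-25810)))/6 = -(5631 - (-59838*1/79114 + 20460*(-1/25810)))/6 = -(5631 - (-29919/39557 - 2046/2581))/6 = -(5631 - 1*(-158154561/102096617))/6 = -(5631 + 158154561/102096617)/6 = -⅙*575064204888/102096617 = -95844034148/102096617 ≈ -938.76)
(S + 322920) + 187026 = (-95844034148/102096617 + 322920) + 187026 = 32873195527492/102096617 + 187026 = 51967917418534/102096617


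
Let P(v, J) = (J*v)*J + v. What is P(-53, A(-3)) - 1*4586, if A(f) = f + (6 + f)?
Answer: -4639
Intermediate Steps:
A(f) = 6 + 2*f
P(v, J) = v + v*J² (P(v, J) = v*J² + v = v + v*J²)
P(-53, A(-3)) - 1*4586 = -53*(1 + (6 + 2*(-3))²) - 1*4586 = -53*(1 + (6 - 6)²) - 4586 = -53*(1 + 0²) - 4586 = -53*(1 + 0) - 4586 = -53*1 - 4586 = -53 - 4586 = -4639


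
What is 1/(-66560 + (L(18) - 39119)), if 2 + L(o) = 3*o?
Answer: -1/105627 ≈ -9.4673e-6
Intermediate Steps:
L(o) = -2 + 3*o
1/(-66560 + (L(18) - 39119)) = 1/(-66560 + ((-2 + 3*18) - 39119)) = 1/(-66560 + ((-2 + 54) - 39119)) = 1/(-66560 + (52 - 39119)) = 1/(-66560 - 39067) = 1/(-105627) = -1/105627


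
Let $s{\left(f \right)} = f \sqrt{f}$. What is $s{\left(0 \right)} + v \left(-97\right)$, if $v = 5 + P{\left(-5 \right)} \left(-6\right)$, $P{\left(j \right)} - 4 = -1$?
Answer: $1261$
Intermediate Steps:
$P{\left(j \right)} = 3$ ($P{\left(j \right)} = 4 - 1 = 3$)
$s{\left(f \right)} = f^{\frac{3}{2}}$
$v = -13$ ($v = 5 + 3 \left(-6\right) = 5 - 18 = -13$)
$s{\left(0 \right)} + v \left(-97\right) = 0^{\frac{3}{2}} - -1261 = 0 + 1261 = 1261$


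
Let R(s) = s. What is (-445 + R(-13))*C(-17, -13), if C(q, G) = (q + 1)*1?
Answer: 7328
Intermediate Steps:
C(q, G) = 1 + q (C(q, G) = (1 + q)*1 = 1 + q)
(-445 + R(-13))*C(-17, -13) = (-445 - 13)*(1 - 17) = -458*(-16) = 7328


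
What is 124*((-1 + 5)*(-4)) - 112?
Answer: -2096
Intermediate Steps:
124*((-1 + 5)*(-4)) - 112 = 124*(4*(-4)) - 112 = 124*(-16) - 112 = -1984 - 112 = -2096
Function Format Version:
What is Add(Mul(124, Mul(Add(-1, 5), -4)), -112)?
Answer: -2096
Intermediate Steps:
Add(Mul(124, Mul(Add(-1, 5), -4)), -112) = Add(Mul(124, Mul(4, -4)), -112) = Add(Mul(124, -16), -112) = Add(-1984, -112) = -2096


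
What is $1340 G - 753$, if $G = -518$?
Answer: $-694873$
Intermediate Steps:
$1340 G - 753 = 1340 \left(-518\right) - 753 = -694120 - 753 = -694873$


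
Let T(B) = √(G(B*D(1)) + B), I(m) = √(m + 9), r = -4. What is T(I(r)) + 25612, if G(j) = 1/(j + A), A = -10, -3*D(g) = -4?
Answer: 25612 + √(-46 + 60*√5)/(2*√(15 - 2*√5)) ≈ 25613.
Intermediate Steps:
D(g) = 4/3 (D(g) = -⅓*(-4) = 4/3)
I(m) = √(9 + m)
G(j) = 1/(-10 + j) (G(j) = 1/(j - 10) = 1/(-10 + j))
T(B) = √(B + 1/(-10 + 4*B/3)) (T(B) = √(1/(-10 + B*(4/3)) + B) = √(1/(-10 + 4*B/3) + B) = √(B + 1/(-10 + 4*B/3)))
T(I(r)) + 25612 = √2*√(2*√(9 - 4) + 3/(-15 + 2*√(9 - 4)))/2 + 25612 = √2*√(2*√5 + 3/(-15 + 2*√5))/2 + 25612 = 25612 + √2*√(2*√5 + 3/(-15 + 2*√5))/2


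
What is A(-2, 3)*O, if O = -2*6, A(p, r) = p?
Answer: 24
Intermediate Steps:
O = -12
A(-2, 3)*O = -2*(-12) = 24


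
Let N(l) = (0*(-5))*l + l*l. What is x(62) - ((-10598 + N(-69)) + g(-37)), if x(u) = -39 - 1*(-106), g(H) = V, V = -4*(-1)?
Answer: 5900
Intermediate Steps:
V = 4
g(H) = 4
x(u) = 67 (x(u) = -39 + 106 = 67)
N(l) = l² (N(l) = 0*l + l² = 0 + l² = l²)
x(62) - ((-10598 + N(-69)) + g(-37)) = 67 - ((-10598 + (-69)²) + 4) = 67 - ((-10598 + 4761) + 4) = 67 - (-5837 + 4) = 67 - 1*(-5833) = 67 + 5833 = 5900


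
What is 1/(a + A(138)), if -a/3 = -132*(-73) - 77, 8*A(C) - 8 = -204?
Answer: -2/57403 ≈ -3.4841e-5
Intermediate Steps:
A(C) = -49/2 (A(C) = 1 + (⅛)*(-204) = 1 - 51/2 = -49/2)
a = -28677 (a = -3*(-132*(-73) - 77) = -3*(9636 - 77) = -3*9559 = -28677)
1/(a + A(138)) = 1/(-28677 - 49/2) = 1/(-57403/2) = -2/57403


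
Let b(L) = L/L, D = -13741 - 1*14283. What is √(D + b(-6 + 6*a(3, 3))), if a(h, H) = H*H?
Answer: I*√28023 ≈ 167.4*I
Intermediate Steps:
a(h, H) = H²
D = -28024 (D = -13741 - 14283 = -28024)
b(L) = 1
√(D + b(-6 + 6*a(3, 3))) = √(-28024 + 1) = √(-28023) = I*√28023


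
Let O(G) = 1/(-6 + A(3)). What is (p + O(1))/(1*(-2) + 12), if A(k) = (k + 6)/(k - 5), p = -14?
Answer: -148/105 ≈ -1.4095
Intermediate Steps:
A(k) = (6 + k)/(-5 + k)
O(G) = -2/21 (O(G) = 1/(-6 + (6 + 3)/(-5 + 3)) = 1/(-6 + 9/(-2)) = 1/(-6 - 1/2*9) = 1/(-6 - 9/2) = 1/(-21/2) = -2/21)
(p + O(1))/(1*(-2) + 12) = (-14 - 2/21)/(1*(-2) + 12) = -296/(21*(-2 + 12)) = -296/21/10 = -296/21*1/10 = -148/105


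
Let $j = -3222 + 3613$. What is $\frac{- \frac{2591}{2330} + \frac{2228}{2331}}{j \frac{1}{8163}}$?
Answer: $- \frac{769481567}{235956770} \approx -3.2611$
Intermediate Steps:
$j = 391$
$\frac{- \frac{2591}{2330} + \frac{2228}{2331}}{j \frac{1}{8163}} = \frac{- \frac{2591}{2330} + \frac{2228}{2331}}{391 \cdot \frac{1}{8163}} = \frac{\left(-2591\right) \frac{1}{2330} + 2228 \cdot \frac{1}{2331}}{391 \cdot \frac{1}{8163}} = \frac{- \frac{2591}{2330} + \frac{2228}{2331}}{\frac{391}{8163}} = \left(- \frac{848381}{5431230}\right) \frac{8163}{391} = - \frac{769481567}{235956770}$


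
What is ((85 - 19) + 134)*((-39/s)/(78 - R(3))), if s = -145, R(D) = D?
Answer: 104/145 ≈ 0.71724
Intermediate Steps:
((85 - 19) + 134)*((-39/s)/(78 - R(3))) = ((85 - 19) + 134)*((-39/(-145))/(78 - 1*3)) = (66 + 134)*((-39*(-1/145))/(78 - 3)) = 200*((39/145)/75) = 200*((39/145)*(1/75)) = 200*(13/3625) = 104/145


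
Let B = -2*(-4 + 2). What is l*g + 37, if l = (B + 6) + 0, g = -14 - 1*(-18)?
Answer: 77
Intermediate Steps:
g = 4 (g = -14 + 18 = 4)
B = 4 (B = -2*(-2) = 4)
l = 10 (l = (4 + 6) + 0 = 10 + 0 = 10)
l*g + 37 = 10*4 + 37 = 40 + 37 = 77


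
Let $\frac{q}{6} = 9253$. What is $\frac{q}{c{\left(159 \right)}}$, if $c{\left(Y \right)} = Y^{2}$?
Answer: $\frac{18506}{8427} \approx 2.196$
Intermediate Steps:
$q = 55518$ ($q = 6 \cdot 9253 = 55518$)
$\frac{q}{c{\left(159 \right)}} = \frac{55518}{159^{2}} = \frac{55518}{25281} = 55518 \cdot \frac{1}{25281} = \frac{18506}{8427}$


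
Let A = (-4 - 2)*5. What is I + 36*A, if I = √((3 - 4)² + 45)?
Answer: -1080 + √46 ≈ -1073.2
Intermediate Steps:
A = -30 (A = -6*5 = -30)
I = √46 (I = √((-1)² + 45) = √(1 + 45) = √46 ≈ 6.7823)
I + 36*A = √46 + 36*(-30) = √46 - 1080 = -1080 + √46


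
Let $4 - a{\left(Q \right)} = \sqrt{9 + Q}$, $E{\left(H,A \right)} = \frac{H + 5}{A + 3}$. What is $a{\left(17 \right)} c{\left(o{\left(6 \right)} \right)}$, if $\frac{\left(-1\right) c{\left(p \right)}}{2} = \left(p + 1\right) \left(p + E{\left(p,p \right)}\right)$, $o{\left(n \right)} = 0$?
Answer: $- \frac{40}{3} + \frac{10 \sqrt{26}}{3} \approx 3.6634$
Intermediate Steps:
$E{\left(H,A \right)} = \frac{5 + H}{3 + A}$
$a{\left(Q \right)} = 4 - \sqrt{9 + Q}$
$c{\left(p \right)} = - 2 \left(1 + p\right) \left(p + \frac{5 + p}{3 + p}\right)$ ($c{\left(p \right)} = - 2 \left(p + 1\right) \left(p + \frac{5 + p}{3 + p}\right) = - 2 \left(1 + p\right) \left(p + \frac{5 + p}{3 + p}\right)$)
$a{\left(17 \right)} c{\left(o{\left(6 \right)} \right)} = \left(4 - \sqrt{9 + 17}\right) \frac{2 \left(-5 - 0^{3} - 0 - 5 \cdot 0^{2}\right)}{3 + 0} = \left(4 - \sqrt{26}\right) \frac{2 \left(-5 - 0 + 0 - 0\right)}{3} = \left(4 - \sqrt{26}\right) 2 \cdot \frac{1}{3} \left(-5 + 0 + 0 + 0\right) = \left(4 - \sqrt{26}\right) 2 \cdot \frac{1}{3} \left(-5\right) = \left(4 - \sqrt{26}\right) \left(- \frac{10}{3}\right) = - \frac{40}{3} + \frac{10 \sqrt{26}}{3}$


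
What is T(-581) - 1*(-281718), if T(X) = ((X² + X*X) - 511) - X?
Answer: 956910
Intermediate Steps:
T(X) = -511 - X + 2*X² (T(X) = ((X² + X²) - 511) - X = (2*X² - 511) - X = (-511 + 2*X²) - X = -511 - X + 2*X²)
T(-581) - 1*(-281718) = (-511 - 1*(-581) + 2*(-581)²) - 1*(-281718) = (-511 + 581 + 2*337561) + 281718 = (-511 + 581 + 675122) + 281718 = 675192 + 281718 = 956910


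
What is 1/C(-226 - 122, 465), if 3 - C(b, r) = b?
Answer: 1/351 ≈ 0.0028490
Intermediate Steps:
C(b, r) = 3 - b
1/C(-226 - 122, 465) = 1/(3 - (-226 - 122)) = 1/(3 - 1*(-348)) = 1/(3 + 348) = 1/351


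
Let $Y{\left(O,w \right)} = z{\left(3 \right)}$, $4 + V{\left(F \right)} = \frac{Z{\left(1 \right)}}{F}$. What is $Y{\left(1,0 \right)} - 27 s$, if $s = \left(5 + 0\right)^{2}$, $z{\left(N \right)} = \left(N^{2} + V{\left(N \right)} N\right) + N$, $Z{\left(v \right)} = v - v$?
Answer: $-675$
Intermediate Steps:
$Z{\left(v \right)} = 0$
$V{\left(F \right)} = -4$ ($V{\left(F \right)} = -4 + \frac{0}{F} = -4 + 0 = -4$)
$z{\left(N \right)} = N^{2} - 3 N$ ($z{\left(N \right)} = \left(N^{2} - 4 N\right) + N = N^{2} - 3 N$)
$Y{\left(O,w \right)} = 0$ ($Y{\left(O,w \right)} = 3 \left(-3 + 3\right) = 3 \cdot 0 = 0$)
$s = 25$ ($s = 5^{2} = 25$)
$Y{\left(1,0 \right)} - 27 s = 0 - 675 = -675$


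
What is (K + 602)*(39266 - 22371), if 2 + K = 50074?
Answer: 856137230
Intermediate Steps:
K = 50072 (K = -2 + 50074 = 50072)
(K + 602)*(39266 - 22371) = (50072 + 602)*(39266 - 22371) = 50674*16895 = 856137230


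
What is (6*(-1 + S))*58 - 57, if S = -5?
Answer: -2145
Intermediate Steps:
(6*(-1 + S))*58 - 57 = (6*(-1 - 5))*58 - 57 = (6*(-6))*58 - 57 = -36*58 - 57 = -2088 - 57 = -2145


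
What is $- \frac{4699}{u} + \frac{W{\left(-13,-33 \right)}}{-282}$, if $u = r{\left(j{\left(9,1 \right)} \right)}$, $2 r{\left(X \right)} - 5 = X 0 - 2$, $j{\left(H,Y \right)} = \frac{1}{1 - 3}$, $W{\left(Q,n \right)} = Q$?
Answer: $- \frac{883399}{282} \approx -3132.6$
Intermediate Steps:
$j{\left(H,Y \right)} = - \frac{1}{2}$ ($j{\left(H,Y \right)} = \frac{1}{-2} = - \frac{1}{2}$)
$r{\left(X \right)} = \frac{3}{2}$ ($r{\left(X \right)} = \frac{5}{2} + \frac{X 0 - 2}{2} = \frac{5}{2} + \frac{0 - 2}{2} = \frac{5}{2} + \frac{1}{2} \left(-2\right) = \frac{5}{2} - 1 = \frac{3}{2}$)
$u = \frac{3}{2} \approx 1.5$
$- \frac{4699}{u} + \frac{W{\left(-13,-33 \right)}}{-282} = - \frac{4699}{\frac{3}{2}} - \frac{13}{-282} = \left(-4699\right) \frac{2}{3} - - \frac{13}{282} = - \frac{9398}{3} + \frac{13}{282} = - \frac{883399}{282}$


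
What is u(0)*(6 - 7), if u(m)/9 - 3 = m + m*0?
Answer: -27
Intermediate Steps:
u(m) = 27 + 9*m (u(m) = 27 + 9*(m + m*0) = 27 + 9*(m + 0) = 27 + 9*m)
u(0)*(6 - 7) = (27 + 9*0)*(6 - 7) = (27 + 0)*(-1) = 27*(-1) = -27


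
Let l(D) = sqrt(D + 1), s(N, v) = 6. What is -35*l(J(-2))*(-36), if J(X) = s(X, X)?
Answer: 1260*sqrt(7) ≈ 3333.6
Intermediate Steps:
J(X) = 6
l(D) = sqrt(1 + D)
-35*l(J(-2))*(-36) = -35*sqrt(1 + 6)*(-36) = -35*sqrt(7)*(-36) = 1260*sqrt(7)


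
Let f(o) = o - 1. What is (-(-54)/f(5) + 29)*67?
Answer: 5695/2 ≈ 2847.5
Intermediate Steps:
f(o) = -1 + o
(-(-54)/f(5) + 29)*67 = (-(-54)/(-1 + 5) + 29)*67 = (-(-54)/4 + 29)*67 = (-2*(-27/4) + 29)*67 = (27/2 + 29)*67 = (85/2)*67 = 5695/2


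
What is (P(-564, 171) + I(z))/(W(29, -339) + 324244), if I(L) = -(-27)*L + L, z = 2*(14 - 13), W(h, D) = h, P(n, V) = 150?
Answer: 206/324273 ≈ 0.00063527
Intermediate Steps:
z = 2 (z = 2*1 = 2)
I(L) = 28*L (I(L) = 27*L + L = 28*L)
(P(-564, 171) + I(z))/(W(29, -339) + 324244) = (150 + 28*2)/(29 + 324244) = (150 + 56)/324273 = 206*(1/324273) = 206/324273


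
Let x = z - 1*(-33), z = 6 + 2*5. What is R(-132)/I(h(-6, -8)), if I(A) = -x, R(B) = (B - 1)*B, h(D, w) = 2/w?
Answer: -2508/7 ≈ -358.29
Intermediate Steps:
z = 16 (z = 6 + 10 = 16)
R(B) = B*(-1 + B) (R(B) = (-1 + B)*B = B*(-1 + B))
x = 49 (x = 16 - 1*(-33) = 16 + 33 = 49)
I(A) = -49 (I(A) = -1*49 = -49)
R(-132)/I(h(-6, -8)) = -132*(-1 - 132)/(-49) = -132*(-133)*(-1/49) = 17556*(-1/49) = -2508/7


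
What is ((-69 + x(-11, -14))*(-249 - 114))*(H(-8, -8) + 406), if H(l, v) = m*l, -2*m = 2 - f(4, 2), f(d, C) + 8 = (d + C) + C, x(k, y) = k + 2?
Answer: 11721996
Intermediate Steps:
x(k, y) = 2 + k
f(d, C) = -8 + d + 2*C (f(d, C) = -8 + ((d + C) + C) = -8 + ((C + d) + C) = -8 + (d + 2*C) = -8 + d + 2*C)
m = -1 (m = -(2 - (-8 + 4 + 2*2))/2 = -(2 - (-8 + 4 + 4))/2 = -(2 - 1*0)/2 = -(2 + 0)/2 = -1/2*2 = -1)
H(l, v) = -l
((-69 + x(-11, -14))*(-249 - 114))*(H(-8, -8) + 406) = ((-69 + (2 - 11))*(-249 - 114))*(-1*(-8) + 406) = ((-69 - 9)*(-363))*(8 + 406) = -78*(-363)*414 = 28314*414 = 11721996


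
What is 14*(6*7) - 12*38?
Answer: 132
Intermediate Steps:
14*(6*7) - 12*38 = 14*42 - 1*456 = 588 - 456 = 132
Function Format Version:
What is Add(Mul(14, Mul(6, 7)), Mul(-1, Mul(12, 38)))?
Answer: 132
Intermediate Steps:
Add(Mul(14, Mul(6, 7)), Mul(-1, Mul(12, 38))) = Add(Mul(14, 42), Mul(-1, 456)) = Add(588, -456) = 132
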